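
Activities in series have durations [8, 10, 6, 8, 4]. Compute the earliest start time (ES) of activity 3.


Activity 3 starts after activities 1 through 2 complete.
Predecessor durations: [8, 10]
ES = 8 + 10 = 18

18


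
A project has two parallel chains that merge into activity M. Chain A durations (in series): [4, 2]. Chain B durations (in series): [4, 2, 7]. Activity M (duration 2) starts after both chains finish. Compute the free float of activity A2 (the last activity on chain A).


ES(A2) = sum of predecessors on chain A = 4
EF(A2) = ES + duration = 4 + 2 = 6
Successor of A2 is M. ES(M) = max(sum(A), sum(B)) = max(6, 13) = 13
Free float = ES(successor) - EF(current) = 13 - 6 = 7

7


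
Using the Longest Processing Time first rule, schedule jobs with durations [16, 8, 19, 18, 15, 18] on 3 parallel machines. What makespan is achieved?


Sort jobs in decreasing order (LPT): [19, 18, 18, 16, 15, 8]
Assign each job to the least loaded machine:
  Machine 1: jobs [19, 8], load = 27
  Machine 2: jobs [18, 16], load = 34
  Machine 3: jobs [18, 15], load = 33
Makespan = max load = 34

34


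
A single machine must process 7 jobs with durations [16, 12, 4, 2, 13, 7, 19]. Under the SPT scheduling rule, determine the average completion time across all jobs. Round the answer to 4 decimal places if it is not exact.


Sort jobs by processing time (SPT order): [2, 4, 7, 12, 13, 16, 19]
Compute completion times sequentially:
  Job 1: processing = 2, completes at 2
  Job 2: processing = 4, completes at 6
  Job 3: processing = 7, completes at 13
  Job 4: processing = 12, completes at 25
  Job 5: processing = 13, completes at 38
  Job 6: processing = 16, completes at 54
  Job 7: processing = 19, completes at 73
Sum of completion times = 211
Average completion time = 211/7 = 30.1429

30.1429


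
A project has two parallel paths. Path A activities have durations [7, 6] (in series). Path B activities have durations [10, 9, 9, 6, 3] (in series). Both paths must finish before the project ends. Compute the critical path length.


Path A total = 7 + 6 = 13
Path B total = 10 + 9 + 9 + 6 + 3 = 37
Critical path = longest path = max(13, 37) = 37

37


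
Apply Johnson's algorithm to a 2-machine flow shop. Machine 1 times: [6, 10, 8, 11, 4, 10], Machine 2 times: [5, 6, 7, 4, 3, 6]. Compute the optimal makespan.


Apply Johnson's rule:
  Group 1 (a <= b): []
  Group 2 (a > b): [(3, 8, 7), (2, 10, 6), (6, 10, 6), (1, 6, 5), (4, 11, 4), (5, 4, 3)]
Optimal job order: [3, 2, 6, 1, 4, 5]
Schedule:
  Job 3: M1 done at 8, M2 done at 15
  Job 2: M1 done at 18, M2 done at 24
  Job 6: M1 done at 28, M2 done at 34
  Job 1: M1 done at 34, M2 done at 39
  Job 4: M1 done at 45, M2 done at 49
  Job 5: M1 done at 49, M2 done at 52
Makespan = 52

52


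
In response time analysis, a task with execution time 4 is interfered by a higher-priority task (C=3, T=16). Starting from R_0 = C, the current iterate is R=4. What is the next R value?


R_next = C + ceil(R_prev / T_hp) * C_hp
ceil(4 / 16) = ceil(0.25) = 1
Interference = 1 * 3 = 3
R_next = 4 + 3 = 7

7


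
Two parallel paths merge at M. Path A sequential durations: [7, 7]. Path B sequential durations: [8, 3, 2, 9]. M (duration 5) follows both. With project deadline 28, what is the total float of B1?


Forward pass: ES(B1) = sum of predecessors on chain B = 0
EF = ES + duration = 0 + 8 = 8
Backward pass: LF(M) = deadline = 28; LS(M) = 28 - 5 = 23
LF(B1) = LS(M) - sum(successors on chain B) = 23 - 14 = 9
LS = LF - duration = 9 - 8 = 1
Total float = LS - ES = 1 - 0 = 1

1


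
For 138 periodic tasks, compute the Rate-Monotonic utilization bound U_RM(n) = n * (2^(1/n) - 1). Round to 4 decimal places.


Compute 2^(1/138) = 1.0050354411
Subtract 1: 1.0050354411 - 1 = 0.0050354411
Multiply by n: 138 * 0.0050354411 = 0.6948908718
Round to 4 dp: 0.6949

0.6949


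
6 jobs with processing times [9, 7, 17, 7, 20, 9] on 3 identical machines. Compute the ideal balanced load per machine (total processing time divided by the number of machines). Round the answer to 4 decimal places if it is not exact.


Total processing time = 9 + 7 + 17 + 7 + 20 + 9 = 69
Number of machines = 3
Ideal balanced load = 69 / 3 = 23.0

23.0


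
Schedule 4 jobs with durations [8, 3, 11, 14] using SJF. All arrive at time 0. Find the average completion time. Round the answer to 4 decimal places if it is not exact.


SJF order (ascending): [3, 8, 11, 14]
Completion times:
  Job 1: burst=3, C=3
  Job 2: burst=8, C=11
  Job 3: burst=11, C=22
  Job 4: burst=14, C=36
Average completion = 72/4 = 18.0

18.0


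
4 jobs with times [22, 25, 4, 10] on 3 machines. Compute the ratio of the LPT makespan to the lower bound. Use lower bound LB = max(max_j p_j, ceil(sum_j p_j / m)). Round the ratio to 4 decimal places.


LPT order: [25, 22, 10, 4]
Machine loads after assignment: [25, 22, 14]
LPT makespan = 25
Lower bound = max(max_job, ceil(total/3)) = max(25, 21) = 25
Ratio = 25 / 25 = 1.0

1.0


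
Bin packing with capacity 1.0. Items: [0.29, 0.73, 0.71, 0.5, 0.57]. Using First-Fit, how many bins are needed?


Place items sequentially using First-Fit:
  Item 0.29 -> new Bin 1
  Item 0.73 -> new Bin 2
  Item 0.71 -> Bin 1 (now 1.0)
  Item 0.5 -> new Bin 3
  Item 0.57 -> new Bin 4
Total bins used = 4

4


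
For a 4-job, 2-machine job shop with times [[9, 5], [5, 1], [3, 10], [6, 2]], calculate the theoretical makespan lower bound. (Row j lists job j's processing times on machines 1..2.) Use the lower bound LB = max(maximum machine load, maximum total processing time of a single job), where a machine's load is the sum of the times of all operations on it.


Machine loads:
  Machine 1: 9 + 5 + 3 + 6 = 23
  Machine 2: 5 + 1 + 10 + 2 = 18
Max machine load = 23
Job totals:
  Job 1: 14
  Job 2: 6
  Job 3: 13
  Job 4: 8
Max job total = 14
Lower bound = max(23, 14) = 23

23


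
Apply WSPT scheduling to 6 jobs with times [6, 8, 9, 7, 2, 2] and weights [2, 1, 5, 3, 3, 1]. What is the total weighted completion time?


Compute p/w ratios and sort ascending (WSPT): [(2, 3), (9, 5), (2, 1), (7, 3), (6, 2), (8, 1)]
Compute weighted completion times:
  Job (p=2,w=3): C=2, w*C=3*2=6
  Job (p=9,w=5): C=11, w*C=5*11=55
  Job (p=2,w=1): C=13, w*C=1*13=13
  Job (p=7,w=3): C=20, w*C=3*20=60
  Job (p=6,w=2): C=26, w*C=2*26=52
  Job (p=8,w=1): C=34, w*C=1*34=34
Total weighted completion time = 220

220


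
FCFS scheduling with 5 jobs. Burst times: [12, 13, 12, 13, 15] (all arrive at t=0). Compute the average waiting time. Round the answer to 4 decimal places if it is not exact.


FCFS order (as given): [12, 13, 12, 13, 15]
Waiting times:
  Job 1: wait = 0
  Job 2: wait = 12
  Job 3: wait = 25
  Job 4: wait = 37
  Job 5: wait = 50
Sum of waiting times = 124
Average waiting time = 124/5 = 24.8

24.8


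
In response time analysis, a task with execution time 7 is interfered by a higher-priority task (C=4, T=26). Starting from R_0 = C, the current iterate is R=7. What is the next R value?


R_next = C + ceil(R_prev / T_hp) * C_hp
ceil(7 / 26) = ceil(0.2692) = 1
Interference = 1 * 4 = 4
R_next = 7 + 4 = 11

11


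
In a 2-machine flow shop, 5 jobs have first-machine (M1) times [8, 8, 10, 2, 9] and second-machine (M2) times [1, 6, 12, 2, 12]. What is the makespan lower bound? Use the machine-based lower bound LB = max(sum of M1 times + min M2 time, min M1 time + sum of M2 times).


LB1 = sum(M1 times) + min(M2 times) = 37 + 1 = 38
LB2 = min(M1 times) + sum(M2 times) = 2 + 33 = 35
Lower bound = max(LB1, LB2) = max(38, 35) = 38

38


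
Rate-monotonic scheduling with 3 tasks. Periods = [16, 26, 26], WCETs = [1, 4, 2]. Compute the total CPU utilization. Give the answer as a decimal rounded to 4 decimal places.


Compute individual utilizations (exact fractions):
  Task 1: C/T = 1/16 (approx. 0.0625)
  Task 2: C/T = 4/26 = 2/13 (approx. 0.1538)
  Task 3: C/T = 2/26 = 1/13 (approx. 0.0769)
Total utilization U = 1/16 + 2/13 + 1/13 = 61/208
Rounded to 4 decimal places: U = 0.2933
RM (Liu & Layland) bound for 3 tasks = 0.779763; compare with U = 61/208 (approx. 0.293269)
U <= bound, so schedulable by RM sufficient condition.

0.2933


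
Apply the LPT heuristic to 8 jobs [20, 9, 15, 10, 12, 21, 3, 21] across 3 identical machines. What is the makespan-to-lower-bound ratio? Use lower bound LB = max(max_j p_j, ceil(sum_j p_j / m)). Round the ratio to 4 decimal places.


LPT order: [21, 21, 20, 15, 12, 10, 9, 3]
Machine loads after assignment: [36, 40, 35]
LPT makespan = 40
Lower bound = max(max_job, ceil(total/3)) = max(21, 37) = 37
Ratio = 40 / 37 = 1.0811

1.0811


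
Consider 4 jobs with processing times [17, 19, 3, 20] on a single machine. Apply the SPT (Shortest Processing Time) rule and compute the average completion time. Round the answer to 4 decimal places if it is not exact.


Sort jobs by processing time (SPT order): [3, 17, 19, 20]
Compute completion times sequentially:
  Job 1: processing = 3, completes at 3
  Job 2: processing = 17, completes at 20
  Job 3: processing = 19, completes at 39
  Job 4: processing = 20, completes at 59
Sum of completion times = 121
Average completion time = 121/4 = 30.25

30.25


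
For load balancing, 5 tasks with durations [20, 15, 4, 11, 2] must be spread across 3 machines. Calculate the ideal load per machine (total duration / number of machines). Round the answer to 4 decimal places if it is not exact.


Total processing time = 20 + 15 + 4 + 11 + 2 = 52
Number of machines = 3
Ideal balanced load = 52 / 3 = 17.3333

17.3333


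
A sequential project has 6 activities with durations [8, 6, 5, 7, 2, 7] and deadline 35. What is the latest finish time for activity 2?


LF(activity 2) = deadline - sum of successor durations
Successors: activities 3 through 6 with durations [5, 7, 2, 7]
Sum of successor durations = 21
LF = 35 - 21 = 14

14


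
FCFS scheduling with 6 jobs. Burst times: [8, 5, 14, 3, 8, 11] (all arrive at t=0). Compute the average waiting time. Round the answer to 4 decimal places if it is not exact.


FCFS order (as given): [8, 5, 14, 3, 8, 11]
Waiting times:
  Job 1: wait = 0
  Job 2: wait = 8
  Job 3: wait = 13
  Job 4: wait = 27
  Job 5: wait = 30
  Job 6: wait = 38
Sum of waiting times = 116
Average waiting time = 116/6 = 19.3333

19.3333


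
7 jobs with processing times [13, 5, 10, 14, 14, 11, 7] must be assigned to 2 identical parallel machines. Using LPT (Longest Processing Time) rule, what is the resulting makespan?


Sort jobs in decreasing order (LPT): [14, 14, 13, 11, 10, 7, 5]
Assign each job to the least loaded machine:
  Machine 1: jobs [14, 13, 7, 5], load = 39
  Machine 2: jobs [14, 11, 10], load = 35
Makespan = max load = 39

39


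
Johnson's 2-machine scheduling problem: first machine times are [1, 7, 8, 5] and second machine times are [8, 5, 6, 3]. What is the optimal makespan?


Apply Johnson's rule:
  Group 1 (a <= b): [(1, 1, 8)]
  Group 2 (a > b): [(3, 8, 6), (2, 7, 5), (4, 5, 3)]
Optimal job order: [1, 3, 2, 4]
Schedule:
  Job 1: M1 done at 1, M2 done at 9
  Job 3: M1 done at 9, M2 done at 15
  Job 2: M1 done at 16, M2 done at 21
  Job 4: M1 done at 21, M2 done at 24
Makespan = 24

24


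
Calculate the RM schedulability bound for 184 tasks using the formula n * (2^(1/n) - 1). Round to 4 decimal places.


Compute 2^(1/184) = 1.0037742087
Subtract 1: 1.0037742087 - 1 = 0.0037742087
Multiply by n: 184 * 0.0037742087 = 0.6944544008
Round to 4 dp: 0.6945

0.6945


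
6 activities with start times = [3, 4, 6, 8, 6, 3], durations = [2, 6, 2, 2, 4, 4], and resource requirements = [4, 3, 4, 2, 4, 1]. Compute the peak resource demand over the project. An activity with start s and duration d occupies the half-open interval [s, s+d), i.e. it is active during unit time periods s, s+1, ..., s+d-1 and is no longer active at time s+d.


Each activity i is active on [start_i, start_i + duration_i).
Compute total resource usage per time slot:
  t=0: active resources = [], total = 0
  t=1: active resources = [], total = 0
  t=2: active resources = [], total = 0
  t=3: active resources = [4, 1], total = 5
  t=4: active resources = [4, 3, 1], total = 8
  t=5: active resources = [3, 1], total = 4
  t=6: active resources = [3, 4, 4, 1], total = 12
  t=7: active resources = [3, 4, 4], total = 11
  t=8: active resources = [3, 2, 4], total = 9
  t=9: active resources = [3, 2, 4], total = 9
Peak resource demand = 12

12


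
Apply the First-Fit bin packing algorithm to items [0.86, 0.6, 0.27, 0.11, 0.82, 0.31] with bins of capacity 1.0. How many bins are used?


Place items sequentially using First-Fit:
  Item 0.86 -> new Bin 1
  Item 0.6 -> new Bin 2
  Item 0.27 -> Bin 2 (now 0.87)
  Item 0.11 -> Bin 1 (now 0.97)
  Item 0.82 -> new Bin 3
  Item 0.31 -> new Bin 4
Total bins used = 4

4


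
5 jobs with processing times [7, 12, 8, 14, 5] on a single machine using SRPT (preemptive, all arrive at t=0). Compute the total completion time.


Since all jobs arrive at t=0, SRPT equals SPT ordering.
SPT order: [5, 7, 8, 12, 14]
Completion times:
  Job 1: p=5, C=5
  Job 2: p=7, C=12
  Job 3: p=8, C=20
  Job 4: p=12, C=32
  Job 5: p=14, C=46
Total completion time = 5 + 12 + 20 + 32 + 46 = 115

115


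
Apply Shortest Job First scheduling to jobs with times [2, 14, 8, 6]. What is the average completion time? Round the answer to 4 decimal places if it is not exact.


SJF order (ascending): [2, 6, 8, 14]
Completion times:
  Job 1: burst=2, C=2
  Job 2: burst=6, C=8
  Job 3: burst=8, C=16
  Job 4: burst=14, C=30
Average completion = 56/4 = 14.0

14.0


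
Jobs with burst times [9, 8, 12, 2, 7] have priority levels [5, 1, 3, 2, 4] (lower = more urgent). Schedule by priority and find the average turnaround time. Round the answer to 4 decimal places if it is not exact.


Sort by priority (ascending = highest first):
Order: [(1, 8), (2, 2), (3, 12), (4, 7), (5, 9)]
Completion times:
  Priority 1, burst=8, C=8
  Priority 2, burst=2, C=10
  Priority 3, burst=12, C=22
  Priority 4, burst=7, C=29
  Priority 5, burst=9, C=38
Average turnaround = 107/5 = 21.4

21.4


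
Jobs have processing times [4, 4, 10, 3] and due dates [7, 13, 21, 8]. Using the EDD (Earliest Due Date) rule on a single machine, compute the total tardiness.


Sort by due date (EDD order): [(4, 7), (3, 8), (4, 13), (10, 21)]
Compute completion times and tardiness:
  Job 1: p=4, d=7, C=4, tardiness=max(0,4-7)=0
  Job 2: p=3, d=8, C=7, tardiness=max(0,7-8)=0
  Job 3: p=4, d=13, C=11, tardiness=max(0,11-13)=0
  Job 4: p=10, d=21, C=21, tardiness=max(0,21-21)=0
Total tardiness = 0

0


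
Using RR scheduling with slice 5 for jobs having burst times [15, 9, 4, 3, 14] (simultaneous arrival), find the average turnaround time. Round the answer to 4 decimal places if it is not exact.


Time quantum = 5
Execution trace:
  J1 runs 5 units, time = 5
  J2 runs 5 units, time = 10
  J3 runs 4 units, time = 14
  J4 runs 3 units, time = 17
  J5 runs 5 units, time = 22
  J1 runs 5 units, time = 27
  J2 runs 4 units, time = 31
  J5 runs 5 units, time = 36
  J1 runs 5 units, time = 41
  J5 runs 4 units, time = 45
Finish times: [41, 31, 14, 17, 45]
Average turnaround = 148/5 = 29.6

29.6


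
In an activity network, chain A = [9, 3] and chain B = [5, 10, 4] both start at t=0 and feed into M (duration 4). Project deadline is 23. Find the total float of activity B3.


Forward pass: ES(B3) = sum of predecessors on chain B = 15
EF = ES + duration = 15 + 4 = 19
Backward pass: LF(M) = deadline = 23; LS(M) = 23 - 4 = 19
LF(B3) = LS(M) - sum(successors on chain B) = 19 - 0 = 19
LS = LF - duration = 19 - 4 = 15
Total float = LS - ES = 15 - 15 = 0

0


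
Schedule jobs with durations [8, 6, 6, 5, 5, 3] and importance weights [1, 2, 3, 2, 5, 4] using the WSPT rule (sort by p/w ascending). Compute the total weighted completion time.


Compute p/w ratios and sort ascending (WSPT): [(3, 4), (5, 5), (6, 3), (5, 2), (6, 2), (8, 1)]
Compute weighted completion times:
  Job (p=3,w=4): C=3, w*C=4*3=12
  Job (p=5,w=5): C=8, w*C=5*8=40
  Job (p=6,w=3): C=14, w*C=3*14=42
  Job (p=5,w=2): C=19, w*C=2*19=38
  Job (p=6,w=2): C=25, w*C=2*25=50
  Job (p=8,w=1): C=33, w*C=1*33=33
Total weighted completion time = 215

215


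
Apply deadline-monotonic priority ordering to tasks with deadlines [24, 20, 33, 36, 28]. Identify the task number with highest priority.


Sort tasks by relative deadline (ascending):
  Task 2: deadline = 20
  Task 1: deadline = 24
  Task 5: deadline = 28
  Task 3: deadline = 33
  Task 4: deadline = 36
Priority order (highest first): [2, 1, 5, 3, 4]
Highest priority task = 2

2


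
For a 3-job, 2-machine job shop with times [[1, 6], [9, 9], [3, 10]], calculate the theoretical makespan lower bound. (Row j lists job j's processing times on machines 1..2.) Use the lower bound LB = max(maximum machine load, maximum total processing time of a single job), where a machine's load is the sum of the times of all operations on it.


Machine loads:
  Machine 1: 1 + 9 + 3 = 13
  Machine 2: 6 + 9 + 10 = 25
Max machine load = 25
Job totals:
  Job 1: 7
  Job 2: 18
  Job 3: 13
Max job total = 18
Lower bound = max(25, 18) = 25

25


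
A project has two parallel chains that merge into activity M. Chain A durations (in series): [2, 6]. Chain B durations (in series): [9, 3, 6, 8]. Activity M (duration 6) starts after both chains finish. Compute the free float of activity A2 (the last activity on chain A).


ES(A2) = sum of predecessors on chain A = 2
EF(A2) = ES + duration = 2 + 6 = 8
Successor of A2 is M. ES(M) = max(sum(A), sum(B)) = max(8, 26) = 26
Free float = ES(successor) - EF(current) = 26 - 8 = 18

18


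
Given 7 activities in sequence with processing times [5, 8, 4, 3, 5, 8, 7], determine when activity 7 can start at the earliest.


Activity 7 starts after activities 1 through 6 complete.
Predecessor durations: [5, 8, 4, 3, 5, 8]
ES = 5 + 8 + 4 + 3 + 5 + 8 = 33

33


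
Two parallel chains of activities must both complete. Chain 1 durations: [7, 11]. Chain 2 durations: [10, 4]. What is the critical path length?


Path A total = 7 + 11 = 18
Path B total = 10 + 4 = 14
Critical path = longest path = max(18, 14) = 18

18


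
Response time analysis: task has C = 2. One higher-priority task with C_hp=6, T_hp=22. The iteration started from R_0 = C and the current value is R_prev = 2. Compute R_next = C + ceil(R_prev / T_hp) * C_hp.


R_next = C + ceil(R_prev / T_hp) * C_hp
ceil(2 / 22) = ceil(0.0909) = 1
Interference = 1 * 6 = 6
R_next = 2 + 6 = 8

8


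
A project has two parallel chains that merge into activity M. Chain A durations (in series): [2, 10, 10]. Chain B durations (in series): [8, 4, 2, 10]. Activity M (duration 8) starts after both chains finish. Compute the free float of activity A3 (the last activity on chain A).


ES(A3) = sum of predecessors on chain A = 12
EF(A3) = ES + duration = 12 + 10 = 22
Successor of A3 is M. ES(M) = max(sum(A), sum(B)) = max(22, 24) = 24
Free float = ES(successor) - EF(current) = 24 - 22 = 2

2


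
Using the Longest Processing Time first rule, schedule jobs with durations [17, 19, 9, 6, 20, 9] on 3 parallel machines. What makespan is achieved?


Sort jobs in decreasing order (LPT): [20, 19, 17, 9, 9, 6]
Assign each job to the least loaded machine:
  Machine 1: jobs [20, 6], load = 26
  Machine 2: jobs [19, 9], load = 28
  Machine 3: jobs [17, 9], load = 26
Makespan = max load = 28

28


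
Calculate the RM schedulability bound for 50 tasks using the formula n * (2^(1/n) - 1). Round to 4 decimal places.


Compute 2^(1/50) = 1.0139594798
Subtract 1: 1.0139594798 - 1 = 0.0139594798
Multiply by n: 50 * 0.0139594798 = 0.6979739900
Round to 4 dp: 0.6980

0.6980


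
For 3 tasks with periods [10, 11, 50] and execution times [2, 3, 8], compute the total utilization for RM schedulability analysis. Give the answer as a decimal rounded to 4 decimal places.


Compute individual utilizations (exact fractions):
  Task 1: C/T = 2/10 = 1/5 (approx. 0.2)
  Task 2: C/T = 3/11 (approx. 0.2727)
  Task 3: C/T = 8/50 = 4/25 (approx. 0.16)
Total utilization U = 1/5 + 3/11 + 4/25 = 174/275
Rounded to 4 decimal places: U = 0.6327
RM (Liu & Layland) bound for 3 tasks = 0.779763; compare with U = 174/275 (approx. 0.632727)
U <= bound, so schedulable by RM sufficient condition.

0.6327


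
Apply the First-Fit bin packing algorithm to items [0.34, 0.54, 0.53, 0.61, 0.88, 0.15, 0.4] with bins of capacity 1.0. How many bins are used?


Place items sequentially using First-Fit:
  Item 0.34 -> new Bin 1
  Item 0.54 -> Bin 1 (now 0.88)
  Item 0.53 -> new Bin 2
  Item 0.61 -> new Bin 3
  Item 0.88 -> new Bin 4
  Item 0.15 -> Bin 2 (now 0.68)
  Item 0.4 -> new Bin 5
Total bins used = 5

5


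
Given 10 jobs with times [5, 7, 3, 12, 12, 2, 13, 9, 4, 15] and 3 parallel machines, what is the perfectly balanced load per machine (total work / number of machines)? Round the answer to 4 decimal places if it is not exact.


Total processing time = 5 + 7 + 3 + 12 + 12 + 2 + 13 + 9 + 4 + 15 = 82
Number of machines = 3
Ideal balanced load = 82 / 3 = 27.3333

27.3333


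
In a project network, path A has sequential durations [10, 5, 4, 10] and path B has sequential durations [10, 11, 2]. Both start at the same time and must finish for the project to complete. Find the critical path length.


Path A total = 10 + 5 + 4 + 10 = 29
Path B total = 10 + 11 + 2 = 23
Critical path = longest path = max(29, 23) = 29

29


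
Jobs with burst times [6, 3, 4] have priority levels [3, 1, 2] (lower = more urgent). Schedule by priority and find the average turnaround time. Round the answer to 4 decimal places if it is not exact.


Sort by priority (ascending = highest first):
Order: [(1, 3), (2, 4), (3, 6)]
Completion times:
  Priority 1, burst=3, C=3
  Priority 2, burst=4, C=7
  Priority 3, burst=6, C=13
Average turnaround = 23/3 = 7.6667

7.6667


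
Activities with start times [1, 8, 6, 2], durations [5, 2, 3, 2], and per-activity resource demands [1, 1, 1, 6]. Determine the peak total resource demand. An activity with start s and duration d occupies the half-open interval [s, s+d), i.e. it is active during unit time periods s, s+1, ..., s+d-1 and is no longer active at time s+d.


Each activity i is active on [start_i, start_i + duration_i).
Compute total resource usage per time slot:
  t=0: active resources = [], total = 0
  t=1: active resources = [1], total = 1
  t=2: active resources = [1, 6], total = 7
  t=3: active resources = [1, 6], total = 7
  t=4: active resources = [1], total = 1
  t=5: active resources = [1], total = 1
  t=6: active resources = [1], total = 1
  t=7: active resources = [1], total = 1
  t=8: active resources = [1, 1], total = 2
  t=9: active resources = [1], total = 1
Peak resource demand = 7

7


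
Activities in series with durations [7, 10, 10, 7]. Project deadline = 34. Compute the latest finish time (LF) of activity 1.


LF(activity 1) = deadline - sum of successor durations
Successors: activities 2 through 4 with durations [10, 10, 7]
Sum of successor durations = 27
LF = 34 - 27 = 7

7


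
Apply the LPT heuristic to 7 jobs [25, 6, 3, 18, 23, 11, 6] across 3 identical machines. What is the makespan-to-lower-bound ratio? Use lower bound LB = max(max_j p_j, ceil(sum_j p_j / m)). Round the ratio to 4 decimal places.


LPT order: [25, 23, 18, 11, 6, 6, 3]
Machine loads after assignment: [31, 32, 29]
LPT makespan = 32
Lower bound = max(max_job, ceil(total/3)) = max(25, 31) = 31
Ratio = 32 / 31 = 1.0323

1.0323


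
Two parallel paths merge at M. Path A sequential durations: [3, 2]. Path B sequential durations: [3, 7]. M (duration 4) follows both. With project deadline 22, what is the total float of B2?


Forward pass: ES(B2) = sum of predecessors on chain B = 3
EF = ES + duration = 3 + 7 = 10
Backward pass: LF(M) = deadline = 22; LS(M) = 22 - 4 = 18
LF(B2) = LS(M) - sum(successors on chain B) = 18 - 0 = 18
LS = LF - duration = 18 - 7 = 11
Total float = LS - ES = 11 - 3 = 8

8


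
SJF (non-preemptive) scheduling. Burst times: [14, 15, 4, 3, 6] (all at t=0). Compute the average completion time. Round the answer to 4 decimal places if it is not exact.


SJF order (ascending): [3, 4, 6, 14, 15]
Completion times:
  Job 1: burst=3, C=3
  Job 2: burst=4, C=7
  Job 3: burst=6, C=13
  Job 4: burst=14, C=27
  Job 5: burst=15, C=42
Average completion = 92/5 = 18.4

18.4


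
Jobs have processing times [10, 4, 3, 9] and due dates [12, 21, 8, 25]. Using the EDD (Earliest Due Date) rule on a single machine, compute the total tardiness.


Sort by due date (EDD order): [(3, 8), (10, 12), (4, 21), (9, 25)]
Compute completion times and tardiness:
  Job 1: p=3, d=8, C=3, tardiness=max(0,3-8)=0
  Job 2: p=10, d=12, C=13, tardiness=max(0,13-12)=1
  Job 3: p=4, d=21, C=17, tardiness=max(0,17-21)=0
  Job 4: p=9, d=25, C=26, tardiness=max(0,26-25)=1
Total tardiness = 2

2


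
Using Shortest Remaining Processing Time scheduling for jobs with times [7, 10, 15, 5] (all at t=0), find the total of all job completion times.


Since all jobs arrive at t=0, SRPT equals SPT ordering.
SPT order: [5, 7, 10, 15]
Completion times:
  Job 1: p=5, C=5
  Job 2: p=7, C=12
  Job 3: p=10, C=22
  Job 4: p=15, C=37
Total completion time = 5 + 12 + 22 + 37 = 76

76


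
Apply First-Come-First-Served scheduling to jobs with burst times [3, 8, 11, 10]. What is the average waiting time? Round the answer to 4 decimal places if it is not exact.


FCFS order (as given): [3, 8, 11, 10]
Waiting times:
  Job 1: wait = 0
  Job 2: wait = 3
  Job 3: wait = 11
  Job 4: wait = 22
Sum of waiting times = 36
Average waiting time = 36/4 = 9.0

9.0


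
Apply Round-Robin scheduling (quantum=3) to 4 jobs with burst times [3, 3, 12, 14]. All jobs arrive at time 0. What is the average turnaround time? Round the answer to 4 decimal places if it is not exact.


Time quantum = 3
Execution trace:
  J1 runs 3 units, time = 3
  J2 runs 3 units, time = 6
  J3 runs 3 units, time = 9
  J4 runs 3 units, time = 12
  J3 runs 3 units, time = 15
  J4 runs 3 units, time = 18
  J3 runs 3 units, time = 21
  J4 runs 3 units, time = 24
  J3 runs 3 units, time = 27
  J4 runs 3 units, time = 30
  J4 runs 2 units, time = 32
Finish times: [3, 6, 27, 32]
Average turnaround = 68/4 = 17.0

17.0


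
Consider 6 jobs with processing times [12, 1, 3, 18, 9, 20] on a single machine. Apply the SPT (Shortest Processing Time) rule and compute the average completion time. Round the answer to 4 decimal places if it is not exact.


Sort jobs by processing time (SPT order): [1, 3, 9, 12, 18, 20]
Compute completion times sequentially:
  Job 1: processing = 1, completes at 1
  Job 2: processing = 3, completes at 4
  Job 3: processing = 9, completes at 13
  Job 4: processing = 12, completes at 25
  Job 5: processing = 18, completes at 43
  Job 6: processing = 20, completes at 63
Sum of completion times = 149
Average completion time = 149/6 = 24.8333

24.8333


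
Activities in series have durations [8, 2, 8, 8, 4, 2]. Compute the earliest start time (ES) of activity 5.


Activity 5 starts after activities 1 through 4 complete.
Predecessor durations: [8, 2, 8, 8]
ES = 8 + 2 + 8 + 8 = 26

26


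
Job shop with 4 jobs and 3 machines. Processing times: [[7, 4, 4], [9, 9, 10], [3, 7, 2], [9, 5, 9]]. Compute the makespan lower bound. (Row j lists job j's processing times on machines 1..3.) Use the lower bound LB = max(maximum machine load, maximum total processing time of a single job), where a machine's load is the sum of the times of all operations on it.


Machine loads:
  Machine 1: 7 + 9 + 3 + 9 = 28
  Machine 2: 4 + 9 + 7 + 5 = 25
  Machine 3: 4 + 10 + 2 + 9 = 25
Max machine load = 28
Job totals:
  Job 1: 15
  Job 2: 28
  Job 3: 12
  Job 4: 23
Max job total = 28
Lower bound = max(28, 28) = 28

28


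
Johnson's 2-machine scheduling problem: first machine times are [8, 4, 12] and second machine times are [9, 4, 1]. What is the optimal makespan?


Apply Johnson's rule:
  Group 1 (a <= b): [(2, 4, 4), (1, 8, 9)]
  Group 2 (a > b): [(3, 12, 1)]
Optimal job order: [2, 1, 3]
Schedule:
  Job 2: M1 done at 4, M2 done at 8
  Job 1: M1 done at 12, M2 done at 21
  Job 3: M1 done at 24, M2 done at 25
Makespan = 25

25


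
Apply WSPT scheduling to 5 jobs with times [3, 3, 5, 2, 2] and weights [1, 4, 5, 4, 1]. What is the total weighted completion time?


Compute p/w ratios and sort ascending (WSPT): [(2, 4), (3, 4), (5, 5), (2, 1), (3, 1)]
Compute weighted completion times:
  Job (p=2,w=4): C=2, w*C=4*2=8
  Job (p=3,w=4): C=5, w*C=4*5=20
  Job (p=5,w=5): C=10, w*C=5*10=50
  Job (p=2,w=1): C=12, w*C=1*12=12
  Job (p=3,w=1): C=15, w*C=1*15=15
Total weighted completion time = 105

105


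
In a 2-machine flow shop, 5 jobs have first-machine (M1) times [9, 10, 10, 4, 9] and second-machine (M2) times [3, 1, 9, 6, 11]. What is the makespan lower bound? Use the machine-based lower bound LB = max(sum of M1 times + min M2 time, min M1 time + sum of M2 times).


LB1 = sum(M1 times) + min(M2 times) = 42 + 1 = 43
LB2 = min(M1 times) + sum(M2 times) = 4 + 30 = 34
Lower bound = max(LB1, LB2) = max(43, 34) = 43

43


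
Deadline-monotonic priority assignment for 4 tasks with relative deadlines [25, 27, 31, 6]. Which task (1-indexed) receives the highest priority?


Sort tasks by relative deadline (ascending):
  Task 4: deadline = 6
  Task 1: deadline = 25
  Task 2: deadline = 27
  Task 3: deadline = 31
Priority order (highest first): [4, 1, 2, 3]
Highest priority task = 4

4


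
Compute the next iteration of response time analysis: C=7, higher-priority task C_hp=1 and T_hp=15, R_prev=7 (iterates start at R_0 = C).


R_next = C + ceil(R_prev / T_hp) * C_hp
ceil(7 / 15) = ceil(0.4667) = 1
Interference = 1 * 1 = 1
R_next = 7 + 1 = 8

8


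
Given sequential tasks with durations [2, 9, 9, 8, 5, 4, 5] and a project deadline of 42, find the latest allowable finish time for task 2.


LF(activity 2) = deadline - sum of successor durations
Successors: activities 3 through 7 with durations [9, 8, 5, 4, 5]
Sum of successor durations = 31
LF = 42 - 31 = 11

11


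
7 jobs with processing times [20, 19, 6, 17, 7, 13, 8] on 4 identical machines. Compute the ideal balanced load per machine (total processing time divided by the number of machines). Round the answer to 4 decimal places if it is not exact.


Total processing time = 20 + 19 + 6 + 17 + 7 + 13 + 8 = 90
Number of machines = 4
Ideal balanced load = 90 / 4 = 22.5

22.5


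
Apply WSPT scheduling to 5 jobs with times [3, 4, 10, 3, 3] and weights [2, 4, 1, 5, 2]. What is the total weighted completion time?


Compute p/w ratios and sort ascending (WSPT): [(3, 5), (4, 4), (3, 2), (3, 2), (10, 1)]
Compute weighted completion times:
  Job (p=3,w=5): C=3, w*C=5*3=15
  Job (p=4,w=4): C=7, w*C=4*7=28
  Job (p=3,w=2): C=10, w*C=2*10=20
  Job (p=3,w=2): C=13, w*C=2*13=26
  Job (p=10,w=1): C=23, w*C=1*23=23
Total weighted completion time = 112

112


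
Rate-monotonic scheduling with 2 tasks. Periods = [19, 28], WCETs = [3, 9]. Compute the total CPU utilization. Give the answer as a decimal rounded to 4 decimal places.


Compute individual utilizations (exact fractions):
  Task 1: C/T = 3/19 (approx. 0.1579)
  Task 2: C/T = 9/28 (approx. 0.3214)
Total utilization U = 3/19 + 9/28 = 255/532
Rounded to 4 decimal places: U = 0.4793
RM (Liu & Layland) bound for 2 tasks = 0.828427; compare with U = 255/532 (approx. 0.479323)
U <= bound, so schedulable by RM sufficient condition.

0.4793


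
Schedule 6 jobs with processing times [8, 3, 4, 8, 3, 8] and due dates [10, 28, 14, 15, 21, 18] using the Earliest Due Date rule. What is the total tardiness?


Sort by due date (EDD order): [(8, 10), (4, 14), (8, 15), (8, 18), (3, 21), (3, 28)]
Compute completion times and tardiness:
  Job 1: p=8, d=10, C=8, tardiness=max(0,8-10)=0
  Job 2: p=4, d=14, C=12, tardiness=max(0,12-14)=0
  Job 3: p=8, d=15, C=20, tardiness=max(0,20-15)=5
  Job 4: p=8, d=18, C=28, tardiness=max(0,28-18)=10
  Job 5: p=3, d=21, C=31, tardiness=max(0,31-21)=10
  Job 6: p=3, d=28, C=34, tardiness=max(0,34-28)=6
Total tardiness = 31

31


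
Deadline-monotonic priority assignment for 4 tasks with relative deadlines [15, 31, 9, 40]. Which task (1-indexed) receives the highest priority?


Sort tasks by relative deadline (ascending):
  Task 3: deadline = 9
  Task 1: deadline = 15
  Task 2: deadline = 31
  Task 4: deadline = 40
Priority order (highest first): [3, 1, 2, 4]
Highest priority task = 3

3


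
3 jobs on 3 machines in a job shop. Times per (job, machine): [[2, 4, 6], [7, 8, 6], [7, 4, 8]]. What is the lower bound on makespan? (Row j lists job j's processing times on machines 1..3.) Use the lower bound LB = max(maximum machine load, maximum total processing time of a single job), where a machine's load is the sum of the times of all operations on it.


Machine loads:
  Machine 1: 2 + 7 + 7 = 16
  Machine 2: 4 + 8 + 4 = 16
  Machine 3: 6 + 6 + 8 = 20
Max machine load = 20
Job totals:
  Job 1: 12
  Job 2: 21
  Job 3: 19
Max job total = 21
Lower bound = max(20, 21) = 21

21


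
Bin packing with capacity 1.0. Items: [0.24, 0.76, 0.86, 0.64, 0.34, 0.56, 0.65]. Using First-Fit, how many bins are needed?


Place items sequentially using First-Fit:
  Item 0.24 -> new Bin 1
  Item 0.76 -> Bin 1 (now 1.0)
  Item 0.86 -> new Bin 2
  Item 0.64 -> new Bin 3
  Item 0.34 -> Bin 3 (now 0.98)
  Item 0.56 -> new Bin 4
  Item 0.65 -> new Bin 5
Total bins used = 5

5


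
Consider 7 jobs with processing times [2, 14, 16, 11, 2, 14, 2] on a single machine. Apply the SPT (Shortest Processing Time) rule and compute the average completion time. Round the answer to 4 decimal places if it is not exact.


Sort jobs by processing time (SPT order): [2, 2, 2, 11, 14, 14, 16]
Compute completion times sequentially:
  Job 1: processing = 2, completes at 2
  Job 2: processing = 2, completes at 4
  Job 3: processing = 2, completes at 6
  Job 4: processing = 11, completes at 17
  Job 5: processing = 14, completes at 31
  Job 6: processing = 14, completes at 45
  Job 7: processing = 16, completes at 61
Sum of completion times = 166
Average completion time = 166/7 = 23.7143

23.7143


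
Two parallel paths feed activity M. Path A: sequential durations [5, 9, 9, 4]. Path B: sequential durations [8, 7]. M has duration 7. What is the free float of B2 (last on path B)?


ES(B2) = sum of predecessors on chain B = 8
EF(B2) = ES + duration = 8 + 7 = 15
Successor of B2 is M. ES(M) = max(sum(A), sum(B)) = max(27, 15) = 27
Free float = ES(successor) - EF(current) = 27 - 15 = 12

12


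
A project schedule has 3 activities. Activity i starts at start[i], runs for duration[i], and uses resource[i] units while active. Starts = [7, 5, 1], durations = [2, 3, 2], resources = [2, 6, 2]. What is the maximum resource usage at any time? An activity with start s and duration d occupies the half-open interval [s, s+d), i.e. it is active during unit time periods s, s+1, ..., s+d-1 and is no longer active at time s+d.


Each activity i is active on [start_i, start_i + duration_i).
Compute total resource usage per time slot:
  t=0: active resources = [], total = 0
  t=1: active resources = [2], total = 2
  t=2: active resources = [2], total = 2
  t=3: active resources = [], total = 0
  t=4: active resources = [], total = 0
  t=5: active resources = [6], total = 6
  t=6: active resources = [6], total = 6
  t=7: active resources = [2, 6], total = 8
  t=8: active resources = [2], total = 2
Peak resource demand = 8

8


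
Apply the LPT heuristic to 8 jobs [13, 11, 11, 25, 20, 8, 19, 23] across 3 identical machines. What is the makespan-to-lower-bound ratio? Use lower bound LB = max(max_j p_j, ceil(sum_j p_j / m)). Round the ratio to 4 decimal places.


LPT order: [25, 23, 20, 19, 13, 11, 11, 8]
Machine loads after assignment: [47, 44, 39]
LPT makespan = 47
Lower bound = max(max_job, ceil(total/3)) = max(25, 44) = 44
Ratio = 47 / 44 = 1.0682

1.0682


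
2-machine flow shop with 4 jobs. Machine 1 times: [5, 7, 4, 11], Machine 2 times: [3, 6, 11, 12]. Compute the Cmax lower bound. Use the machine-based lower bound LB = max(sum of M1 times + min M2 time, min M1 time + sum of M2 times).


LB1 = sum(M1 times) + min(M2 times) = 27 + 3 = 30
LB2 = min(M1 times) + sum(M2 times) = 4 + 32 = 36
Lower bound = max(LB1, LB2) = max(30, 36) = 36

36


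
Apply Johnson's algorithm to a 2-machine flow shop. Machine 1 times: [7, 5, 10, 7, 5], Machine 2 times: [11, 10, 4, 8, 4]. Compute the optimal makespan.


Apply Johnson's rule:
  Group 1 (a <= b): [(2, 5, 10), (1, 7, 11), (4, 7, 8)]
  Group 2 (a > b): [(3, 10, 4), (5, 5, 4)]
Optimal job order: [2, 1, 4, 3, 5]
Schedule:
  Job 2: M1 done at 5, M2 done at 15
  Job 1: M1 done at 12, M2 done at 26
  Job 4: M1 done at 19, M2 done at 34
  Job 3: M1 done at 29, M2 done at 38
  Job 5: M1 done at 34, M2 done at 42
Makespan = 42

42


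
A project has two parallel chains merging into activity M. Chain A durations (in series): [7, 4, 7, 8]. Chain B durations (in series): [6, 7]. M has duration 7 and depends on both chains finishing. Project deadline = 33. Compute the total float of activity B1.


Forward pass: ES(B1) = sum of predecessors on chain B = 0
EF = ES + duration = 0 + 6 = 6
Backward pass: LF(M) = deadline = 33; LS(M) = 33 - 7 = 26
LF(B1) = LS(M) - sum(successors on chain B) = 26 - 7 = 19
LS = LF - duration = 19 - 6 = 13
Total float = LS - ES = 13 - 0 = 13

13


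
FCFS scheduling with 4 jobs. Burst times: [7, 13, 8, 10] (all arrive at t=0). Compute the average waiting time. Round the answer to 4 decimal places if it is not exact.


FCFS order (as given): [7, 13, 8, 10]
Waiting times:
  Job 1: wait = 0
  Job 2: wait = 7
  Job 3: wait = 20
  Job 4: wait = 28
Sum of waiting times = 55
Average waiting time = 55/4 = 13.75

13.75


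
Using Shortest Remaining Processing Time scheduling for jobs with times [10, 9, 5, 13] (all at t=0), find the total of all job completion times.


Since all jobs arrive at t=0, SRPT equals SPT ordering.
SPT order: [5, 9, 10, 13]
Completion times:
  Job 1: p=5, C=5
  Job 2: p=9, C=14
  Job 3: p=10, C=24
  Job 4: p=13, C=37
Total completion time = 5 + 14 + 24 + 37 = 80

80


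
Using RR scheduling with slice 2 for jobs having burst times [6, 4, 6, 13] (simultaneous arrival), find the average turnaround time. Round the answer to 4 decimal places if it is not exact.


Time quantum = 2
Execution trace:
  J1 runs 2 units, time = 2
  J2 runs 2 units, time = 4
  J3 runs 2 units, time = 6
  J4 runs 2 units, time = 8
  J1 runs 2 units, time = 10
  J2 runs 2 units, time = 12
  J3 runs 2 units, time = 14
  J4 runs 2 units, time = 16
  J1 runs 2 units, time = 18
  J3 runs 2 units, time = 20
  J4 runs 2 units, time = 22
  J4 runs 2 units, time = 24
  J4 runs 2 units, time = 26
  J4 runs 2 units, time = 28
  J4 runs 1 units, time = 29
Finish times: [18, 12, 20, 29]
Average turnaround = 79/4 = 19.75

19.75


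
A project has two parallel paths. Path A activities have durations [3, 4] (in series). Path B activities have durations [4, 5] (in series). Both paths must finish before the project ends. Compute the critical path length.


Path A total = 3 + 4 = 7
Path B total = 4 + 5 = 9
Critical path = longest path = max(7, 9) = 9

9


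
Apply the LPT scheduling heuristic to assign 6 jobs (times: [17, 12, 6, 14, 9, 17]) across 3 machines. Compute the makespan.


Sort jobs in decreasing order (LPT): [17, 17, 14, 12, 9, 6]
Assign each job to the least loaded machine:
  Machine 1: jobs [17, 9], load = 26
  Machine 2: jobs [17, 6], load = 23
  Machine 3: jobs [14, 12], load = 26
Makespan = max load = 26

26


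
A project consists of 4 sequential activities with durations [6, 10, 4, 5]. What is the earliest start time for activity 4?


Activity 4 starts after activities 1 through 3 complete.
Predecessor durations: [6, 10, 4]
ES = 6 + 10 + 4 = 20

20


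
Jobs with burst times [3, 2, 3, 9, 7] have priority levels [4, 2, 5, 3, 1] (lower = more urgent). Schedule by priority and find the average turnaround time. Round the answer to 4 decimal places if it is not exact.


Sort by priority (ascending = highest first):
Order: [(1, 7), (2, 2), (3, 9), (4, 3), (5, 3)]
Completion times:
  Priority 1, burst=7, C=7
  Priority 2, burst=2, C=9
  Priority 3, burst=9, C=18
  Priority 4, burst=3, C=21
  Priority 5, burst=3, C=24
Average turnaround = 79/5 = 15.8

15.8
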